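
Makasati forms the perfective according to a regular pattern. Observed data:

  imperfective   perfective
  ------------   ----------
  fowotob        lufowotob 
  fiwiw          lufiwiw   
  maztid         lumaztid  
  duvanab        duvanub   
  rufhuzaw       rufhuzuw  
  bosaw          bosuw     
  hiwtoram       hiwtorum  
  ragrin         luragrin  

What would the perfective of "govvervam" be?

duvanab and fowotob both end in -b yet inflect differently (duvanub, lufowotob), so the final letter is not what conditions the rule; the last vowel is.
"govvervam" has last vowel 'a'. The stems whose last vowel is 'a' (rufhuzaw → rufhuzuw, bosaw → bosuw, duvanab → duvanub) change the last vowel to 'u'.
The other pattern: stems whose last vowel is 'i' or 'o' add the prefix lu-.
So govvervam → govvervum.

govvervum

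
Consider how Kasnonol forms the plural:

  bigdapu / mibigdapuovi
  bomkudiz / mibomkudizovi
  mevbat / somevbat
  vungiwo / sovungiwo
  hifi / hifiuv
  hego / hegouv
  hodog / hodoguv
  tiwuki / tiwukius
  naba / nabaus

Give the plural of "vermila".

vungiwo and hego both end in -o yet inflect differently (sovungiwo, hegouv), so the final letter is not what conditions the rule; the first letter is.
"vermila" begins with v-. The one such stem in the data (vungiwo → sovungiwo) adds the prefix so-, so the same rule applies.
So vermila → sovermila.

sovermila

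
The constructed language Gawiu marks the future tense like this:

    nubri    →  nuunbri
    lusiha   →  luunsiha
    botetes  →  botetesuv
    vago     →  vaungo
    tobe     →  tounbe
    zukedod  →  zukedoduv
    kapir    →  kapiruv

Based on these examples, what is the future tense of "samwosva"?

zukedod and vago both have last vowel 'o' yet inflect differently (zukedoduv, vaungo), so the last vowel is not what conditions the rule; whether the stem ends in a vowel or a consonant is.
"samwosva" ends in a vowel. The stems ending in a vowel (lusiha → luunsiha, vago → vaungo, nubri → nuunbri) insert -un- after the first vowel.
The other pattern: stems ending in a consonant add -uv.
So samwosva → saunmwosva.

saunmwosva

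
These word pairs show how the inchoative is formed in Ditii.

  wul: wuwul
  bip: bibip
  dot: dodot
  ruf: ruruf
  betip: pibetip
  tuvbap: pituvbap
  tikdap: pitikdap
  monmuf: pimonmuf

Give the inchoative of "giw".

"giw" has 1 vowel. The stems with 1 vowel (wul → wuwul, bip → bibip, dot → dodot) repeat the first consonant+vowel as a prefix.
So giw → gigiw.

gigiw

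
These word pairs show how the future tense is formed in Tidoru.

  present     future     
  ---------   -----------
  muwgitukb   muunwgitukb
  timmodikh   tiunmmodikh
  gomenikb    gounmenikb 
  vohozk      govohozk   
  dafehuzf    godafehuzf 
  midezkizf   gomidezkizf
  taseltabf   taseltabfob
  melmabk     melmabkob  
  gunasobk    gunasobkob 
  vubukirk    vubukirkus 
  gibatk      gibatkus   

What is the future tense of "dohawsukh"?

dafehuzf and taseltabf both end in -f yet inflect differently (godafehuzf, taseltabfob), so the final letter is not what conditions the rule; the second-to-last letter is.
"dohawsukh" has second-to-last letter 'k'. The stems whose second-to-last letter is 'k' (muwgitukb → muunwgitukb, timmodikh → tiunmmodikh, gomenikb → gounmenikb) insert -un- after the first vowel.
The other patterns: stems whose second-to-last letter is 'z' add the prefix go-; stems whose second-to-last letter is 'b' add -ob; stems whose second-to-last letter is 'r' or 't' add -us.
So dohawsukh → dounhawsukh.

dounhawsukh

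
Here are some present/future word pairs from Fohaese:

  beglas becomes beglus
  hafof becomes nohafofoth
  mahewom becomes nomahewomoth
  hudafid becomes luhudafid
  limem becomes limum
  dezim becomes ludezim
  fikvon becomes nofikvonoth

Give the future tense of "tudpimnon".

"tudpimnon" has last vowel 'o'. The stems whose last vowel is 'o' (mahewom → nomahewomoth, hafof → nohafofoth, fikvon → nofikvonoth) add no- … -oth around the stem.
The other patterns: stems whose last vowel is 'a' or 'e' change the last vowel to 'u'; stems whose last vowel is 'i' add the prefix lu-.
So tudpimnon → notudpimnonoth.

notudpimnonoth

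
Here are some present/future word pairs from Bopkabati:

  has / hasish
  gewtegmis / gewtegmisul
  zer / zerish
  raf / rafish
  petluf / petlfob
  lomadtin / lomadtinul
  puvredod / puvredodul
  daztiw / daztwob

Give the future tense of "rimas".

raf and petluf both end in -f yet inflect differently (rafish, petlfob), so the final letter is not what conditions the rule; the number of vowels is.
"rimas" has 2 vowels. The stems with 2 vowels (petluf → petlfob, daztiw → daztwob) delete the last vowel and add -ob.
The other patterns: stems with 1 vowel add -ish; stems with 3 vowels add -ul.
So rimas → rimsob.

rimsob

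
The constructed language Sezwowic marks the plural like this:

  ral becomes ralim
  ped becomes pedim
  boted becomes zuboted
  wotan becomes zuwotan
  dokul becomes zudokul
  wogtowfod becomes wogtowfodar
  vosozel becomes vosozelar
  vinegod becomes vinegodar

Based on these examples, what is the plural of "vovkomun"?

ped and boted both end in -d yet inflect differently (pedim, zuboted), so the final letter is not what conditions the rule; the number of vowels is.
"vovkomun" has 3 vowels. The stems with 3 vowels (wogtowfod → wogtowfodar, vosozel → vosozelar, vinegod → vinegodar) add -ar.
The other patterns: stems with 1 vowel add -im; stems with 2 vowels add the prefix zu-.
So vovkomun → vovkomunar.

vovkomunar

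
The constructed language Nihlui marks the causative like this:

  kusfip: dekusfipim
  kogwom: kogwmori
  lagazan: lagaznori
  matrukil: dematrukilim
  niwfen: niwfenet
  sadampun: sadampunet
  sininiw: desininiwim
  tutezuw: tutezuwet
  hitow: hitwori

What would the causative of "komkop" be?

komkpori

sininiw and hitow both end in -w yet inflect differently (desininiwim, hitwori), so the final letter is not what conditions the rule; the last vowel is.
"komkop" has last vowel 'o'. The stems whose last vowel is 'o' (hitow → hitwori, kogwom → kogwmori) delete the last vowel and add -ori.
The other patterns: stems whose last vowel is 'i' add de- … -im around the stem; stems whose last vowel is 'e' or 'u' add -et.
So komkop → komkpori.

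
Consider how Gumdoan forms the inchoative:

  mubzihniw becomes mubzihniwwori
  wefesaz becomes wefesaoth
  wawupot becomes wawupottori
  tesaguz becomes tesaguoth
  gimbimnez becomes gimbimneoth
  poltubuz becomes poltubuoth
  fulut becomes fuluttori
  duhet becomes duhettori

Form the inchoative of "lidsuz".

lidsuoth

"lidsuz" ends in -z. The stems ending in -z (tesaguz → tesaguoth, wefesaz → wefesaoth, poltubuz → poltubuoth) drop the final letter and add -oth.
So lidsuz → lidsuoth.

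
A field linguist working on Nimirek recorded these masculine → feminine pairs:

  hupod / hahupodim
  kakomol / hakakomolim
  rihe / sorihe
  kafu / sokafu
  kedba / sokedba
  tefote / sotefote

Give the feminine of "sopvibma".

sosopvibma

"sopvibma" ends in a vowel. The stems ending in a vowel (rihe → sorihe, kafu → sokafu, kedba → sokedba) add the prefix so-.
So sopvibma → sosopvibma.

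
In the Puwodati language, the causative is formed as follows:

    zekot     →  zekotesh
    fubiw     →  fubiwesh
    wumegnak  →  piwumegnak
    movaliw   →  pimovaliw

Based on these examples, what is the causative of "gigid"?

fubiw and movaliw both end in -w yet inflect differently (fubiwesh, pimovaliw), so the final letter is not what conditions the rule; the number of vowels is.
"gigid" has 2 vowels. The stems with 2 vowels (zekot → zekotesh, fubiw → fubiwesh) add -esh.
The other pattern: stems with 3 vowels add the prefix pi-.
So gigid → gigidesh.

gigidesh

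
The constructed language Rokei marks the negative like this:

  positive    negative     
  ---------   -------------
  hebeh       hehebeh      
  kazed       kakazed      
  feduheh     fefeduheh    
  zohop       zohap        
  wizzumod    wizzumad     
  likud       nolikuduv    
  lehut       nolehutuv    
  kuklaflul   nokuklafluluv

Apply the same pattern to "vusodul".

kazed and wizzumod both end in -d yet inflect differently (kakazed, wizzumad), so the final letter is not what conditions the rule; the last vowel is.
"vusodul" has last vowel 'u'. The stems whose last vowel is 'u' (likud → nolikuduv, lehut → nolehutuv, kuklaflul → nokuklafluluv) add no- … -uv around the stem.
So vusodul → novusoduluv.

novusoduluv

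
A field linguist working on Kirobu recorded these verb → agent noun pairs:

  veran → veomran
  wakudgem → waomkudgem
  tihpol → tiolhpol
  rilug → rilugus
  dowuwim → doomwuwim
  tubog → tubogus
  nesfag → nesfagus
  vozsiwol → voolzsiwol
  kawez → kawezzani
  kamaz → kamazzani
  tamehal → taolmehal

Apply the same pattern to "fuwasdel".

"fuwasdel" ends in -l. The stems ending in -l (tamehal → taolmehal, tihpol → tiolhpol, vozsiwol → voolzsiwol) insert -ol- after the first vowel.
So fuwasdel → fuolwasdel.

fuolwasdel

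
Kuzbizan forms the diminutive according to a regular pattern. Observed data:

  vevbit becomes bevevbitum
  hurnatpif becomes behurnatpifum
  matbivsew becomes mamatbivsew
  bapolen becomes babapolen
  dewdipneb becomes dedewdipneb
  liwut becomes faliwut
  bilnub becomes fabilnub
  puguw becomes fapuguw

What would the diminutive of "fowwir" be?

befowwirum

"fowwir" has last vowel 'i'. The stems whose last vowel is 'i' (vevbit → bevevbitum, hurnatpif → behurnatpifum) add be- … -um around the stem.
The other patterns: stems whose last vowel is 'e' repeat the first consonant+vowel as a prefix; stems whose last vowel is 'u' add the prefix fa-.
So fowwir → befowwirum.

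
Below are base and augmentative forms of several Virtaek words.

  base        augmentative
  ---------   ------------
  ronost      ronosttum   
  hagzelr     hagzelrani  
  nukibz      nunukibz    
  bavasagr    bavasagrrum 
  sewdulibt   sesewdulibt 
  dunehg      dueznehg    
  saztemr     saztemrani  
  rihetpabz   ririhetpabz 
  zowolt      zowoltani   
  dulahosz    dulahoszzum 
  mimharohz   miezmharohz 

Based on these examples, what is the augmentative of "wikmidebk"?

wiwikmidebk

zowolt and sewdulibt both end in -t yet inflect differently (zowoltani, sesewdulibt), so the final letter is not what conditions the rule; the second-to-last letter is.
"wikmidebk" has second-to-last letter 'b'. The stems whose second-to-last letter is 'b' (rihetpabz → ririhetpabz, nukibz → nunukibz, sewdulibt → sesewdulibt) repeat the first consonant+vowel as a prefix.
So wikmidebk → wiwikmidebk.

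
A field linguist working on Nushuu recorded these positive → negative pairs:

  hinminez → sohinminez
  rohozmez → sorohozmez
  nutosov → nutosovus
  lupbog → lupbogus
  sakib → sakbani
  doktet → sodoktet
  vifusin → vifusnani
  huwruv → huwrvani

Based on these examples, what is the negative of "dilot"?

"dilot" has last vowel 'o'. The stems whose last vowel is 'o' (lupbog → lupbogus, nutosov → nutosovus) add -us.
So dilot → dilotus.

dilotus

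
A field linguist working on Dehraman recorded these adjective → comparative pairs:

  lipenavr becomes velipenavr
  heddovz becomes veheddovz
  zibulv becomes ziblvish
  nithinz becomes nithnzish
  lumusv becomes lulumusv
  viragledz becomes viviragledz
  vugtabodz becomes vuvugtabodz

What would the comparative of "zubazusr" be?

zuzubazusr

heddovz and nithinz both end in -z yet inflect differently (veheddovz, nithnzish), so the final letter is not what conditions the rule; the second-to-last letter is.
"zubazusr" has second-to-last letter 's'. The one such stem in the data (lumusv → lulumusv) repeats the first consonant+vowel as a prefix (as do viragledz, vugtabodz), so the same rule applies.
The other patterns: stems whose second-to-last letter is 'v' add the prefix ve-; stems whose second-to-last letter is 'l' or 'n' delete the last vowel and add -ish.
So zubazusr → zuzubazusr.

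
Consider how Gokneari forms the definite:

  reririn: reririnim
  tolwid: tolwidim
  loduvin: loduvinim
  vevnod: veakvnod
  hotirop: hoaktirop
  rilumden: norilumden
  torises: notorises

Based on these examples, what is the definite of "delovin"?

tolwid and vevnod both end in -d yet inflect differently (tolwidim, veakvnod), so the final letter is not what conditions the rule; the last vowel is.
"delovin" has last vowel 'i'. The stems whose last vowel is 'i' (reririn → reririnim, tolwid → tolwidim, loduvin → loduvinim) add -im.
So delovin → delovinim.

delovinim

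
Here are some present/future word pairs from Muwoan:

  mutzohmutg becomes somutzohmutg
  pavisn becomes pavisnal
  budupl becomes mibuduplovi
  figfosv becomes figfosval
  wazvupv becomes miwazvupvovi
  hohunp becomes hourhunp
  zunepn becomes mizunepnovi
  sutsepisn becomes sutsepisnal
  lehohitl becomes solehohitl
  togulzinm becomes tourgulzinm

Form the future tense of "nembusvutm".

"nembusvutm" has second-to-last letter 't'. The stems whose second-to-last letter is 't' (mutzohmutg → somutzohmutg, lehohitl → solehohitl) add the prefix so-.
So nembusvutm → sonembusvutm.

sonembusvutm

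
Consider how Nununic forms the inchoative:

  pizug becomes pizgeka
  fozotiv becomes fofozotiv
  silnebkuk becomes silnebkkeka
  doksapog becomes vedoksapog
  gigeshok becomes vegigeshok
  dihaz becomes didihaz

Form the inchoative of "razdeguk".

razdegkeka

silnebkuk and gigeshok both end in -k yet inflect differently (silnebkkeka, vegigeshok), so the final letter is not what conditions the rule; the last vowel is.
"razdeguk" has last vowel 'u'. The stems whose last vowel is 'u' (pizug → pizgeka, silnebkuk → silnebkkeka) delete the last vowel and add -eka.
The other patterns: stems whose last vowel is 'o' add the prefix ve-; stems whose last vowel is 'a' or 'i' repeat the first consonant+vowel as a prefix.
So razdeguk → razdegkeka.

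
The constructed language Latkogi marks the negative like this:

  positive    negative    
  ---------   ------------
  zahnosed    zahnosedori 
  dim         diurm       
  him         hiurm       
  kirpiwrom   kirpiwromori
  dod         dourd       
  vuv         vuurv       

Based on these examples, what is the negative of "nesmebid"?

zahnosed and dod both end in -d yet inflect differently (zahnosedori, dourd), so the final letter is not what conditions the rule; the number of vowels is.
"nesmebid" has 3 vowels. The stems with 3 vowels (kirpiwrom → kirpiwromori, zahnosed → zahnosedori) add -ori.
The other pattern: stems with 1 vowel insert -ur- after the first vowel.
So nesmebid → nesmebidori.

nesmebidori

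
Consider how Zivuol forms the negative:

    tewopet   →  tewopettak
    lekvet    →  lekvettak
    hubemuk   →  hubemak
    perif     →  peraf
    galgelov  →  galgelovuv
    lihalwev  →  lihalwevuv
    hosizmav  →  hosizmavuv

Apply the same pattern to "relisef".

relisaf

lekvet and lihalwev both have last vowel 'e' yet inflect differently (lekvettak, lihalwevuv), so the last vowel is not what conditions the rule; the final letter is.
"relisef" ends in -f. The one such stem in the data (perif → peraf) changes the last vowel to 'a' (as does hubemuk), so the same rule applies.
So relisef → relisaf.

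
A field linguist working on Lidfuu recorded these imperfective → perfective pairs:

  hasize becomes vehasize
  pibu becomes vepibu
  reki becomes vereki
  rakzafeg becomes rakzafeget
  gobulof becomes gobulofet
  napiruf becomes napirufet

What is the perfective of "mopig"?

hasize and rakzafeg both have last vowel 'e' yet inflect differently (vehasize, rakzafeget), so the last vowel is not what conditions the rule; whether the stem ends in a vowel or a consonant is.
"mopig" ends in a consonant. The stems ending in a consonant (rakzafeg → rakzafeget, gobulof → gobulofet, napiruf → napirufet) add -et.
So mopig → mopiget.

mopiget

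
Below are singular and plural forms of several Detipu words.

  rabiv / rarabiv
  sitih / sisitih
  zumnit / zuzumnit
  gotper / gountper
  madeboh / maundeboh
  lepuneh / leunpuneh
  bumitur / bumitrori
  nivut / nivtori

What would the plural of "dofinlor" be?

sitih and madeboh both end in -h yet inflect differently (sisitih, maundeboh), so the final letter is not what conditions the rule; the last vowel is.
"dofinlor" has last vowel 'o'. The one such stem in the data (madeboh → maundeboh) inserts -un- after the first vowel (as do gotper, lepuneh), so the same rule applies.
The other patterns: stems whose last vowel is 'i' repeat the first consonant+vowel as a prefix; stems whose last vowel is 'u' delete the last vowel and add -ori.
So dofinlor → dounfinlor.

dounfinlor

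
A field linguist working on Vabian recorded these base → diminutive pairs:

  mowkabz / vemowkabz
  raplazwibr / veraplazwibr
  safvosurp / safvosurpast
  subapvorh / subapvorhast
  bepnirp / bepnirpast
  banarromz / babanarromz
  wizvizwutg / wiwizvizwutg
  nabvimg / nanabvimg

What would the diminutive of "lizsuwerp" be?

mowkabz and banarromz both end in -z yet inflect differently (vemowkabz, babanarromz), so the final letter is not what conditions the rule; the second-to-last letter is.
"lizsuwerp" has second-to-last letter 'r'. The stems whose second-to-last letter is 'r' (safvosurp → safvosurpast, subapvorh → subapvorhast, bepnirp → bepnirpast) add -ast.
So lizsuwerp → lizsuwerpast.

lizsuwerpast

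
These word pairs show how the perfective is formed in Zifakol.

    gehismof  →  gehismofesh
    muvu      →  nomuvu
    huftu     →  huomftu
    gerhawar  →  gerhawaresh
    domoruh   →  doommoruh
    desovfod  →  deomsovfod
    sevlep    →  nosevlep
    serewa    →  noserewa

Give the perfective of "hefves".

muvu and huftu both end in -u yet inflect differently (nomuvu, huomftu), so the final letter is not what conditions the rule; the first letter is.
"hefves" begins with h-. The one such stem in the data (huftu → huomftu) inserts -om- after the first vowel (as do desovfod, domoruh), so the same rule applies.
The other patterns: stems beginning with m- or s- add the prefix no-; stems beginning with g- add -esh.
So hefves → heomfves.

heomfves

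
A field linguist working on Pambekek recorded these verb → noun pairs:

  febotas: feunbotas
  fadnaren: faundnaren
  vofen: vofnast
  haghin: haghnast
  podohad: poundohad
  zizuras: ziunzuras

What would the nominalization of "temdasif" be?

teunmdasif

fadnaren and haghin both end in -n yet inflect differently (faundnaren, haghnast), so the final letter is not what conditions the rule; the number of vowels is.
"temdasif" has 3 vowels. The stems with 3 vowels (podohad → poundohad, zizuras → ziunzuras, fadnaren → faundnaren) insert -un- after the first vowel.
The other pattern: stems with 2 vowels delete the last vowel and add -ast.
So temdasif → teunmdasif.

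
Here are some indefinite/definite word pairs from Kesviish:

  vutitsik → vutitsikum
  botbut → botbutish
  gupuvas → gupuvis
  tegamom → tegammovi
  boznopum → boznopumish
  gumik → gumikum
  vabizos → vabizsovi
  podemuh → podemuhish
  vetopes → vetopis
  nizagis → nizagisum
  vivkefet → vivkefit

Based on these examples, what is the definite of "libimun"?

libimunish

nizagis and vabizos both end in -s yet inflect differently (nizagisum, vabizsovi), so the final letter is not what conditions the rule; the last vowel is.
"libimun" has last vowel 'u'. The stems whose last vowel is 'u' (boznopum → boznopumish, botbut → botbutish, podemuh → podemuhish) add -ish.
The other patterns: stems whose last vowel is 'i' add -um; stems whose last vowel is 'o' delete the last vowel and add -ovi; stems whose last vowel is 'a' or 'e' change the last vowel to 'i'.
So libimun → libimunish.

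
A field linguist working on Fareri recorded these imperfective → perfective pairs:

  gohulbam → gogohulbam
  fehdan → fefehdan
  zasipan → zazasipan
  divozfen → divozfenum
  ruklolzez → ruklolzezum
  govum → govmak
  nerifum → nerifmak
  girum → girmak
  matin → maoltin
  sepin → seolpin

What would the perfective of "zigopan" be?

zizigopan

"zigopan" has last vowel 'a'. The stems whose last vowel is 'a' (gohulbam → gogohulbam, fehdan → fefehdan, zasipan → zazasipan) repeat the first consonant+vowel as a prefix.
So zigopan → zizigopan.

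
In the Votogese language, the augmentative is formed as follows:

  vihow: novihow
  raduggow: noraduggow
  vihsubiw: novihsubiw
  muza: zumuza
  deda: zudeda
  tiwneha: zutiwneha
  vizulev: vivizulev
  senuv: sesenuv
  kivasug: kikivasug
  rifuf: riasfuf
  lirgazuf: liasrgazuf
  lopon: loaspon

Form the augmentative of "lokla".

senuv and rifuf both have last vowel 'u' yet inflect differently (sesenuv, riasfuf), so the last vowel is not what conditions the rule; the final letter is.
"lokla" ends in -a. The stems ending in -a (muza → zumuza, deda → zudeda, tiwneha → zutiwneha) add the prefix zu-.
So lokla → zulokla.

zulokla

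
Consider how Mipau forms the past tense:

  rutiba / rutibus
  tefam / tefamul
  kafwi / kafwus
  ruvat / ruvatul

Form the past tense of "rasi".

rutiba and tefam both have last vowel 'a' yet inflect differently (rutibus, tefamul), so the last vowel is not what conditions the rule; whether the stem ends in a vowel or a consonant is.
"rasi" ends in a vowel. The stems ending in a vowel (kafwi → kafwus, rutiba → rutibus) drop the final letter and add -us.
So rasi → rasus.

rasus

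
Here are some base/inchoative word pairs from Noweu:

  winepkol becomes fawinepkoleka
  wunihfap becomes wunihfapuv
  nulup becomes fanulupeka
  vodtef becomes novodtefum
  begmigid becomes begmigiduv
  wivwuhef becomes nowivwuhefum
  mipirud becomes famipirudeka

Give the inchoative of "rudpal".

"rudpal" has last vowel 'a'. The one such stem in the data (wunihfap → wunihfapuv) adds -uv, so the same rule applies.
So rudpal → rudpaluv.

rudpaluv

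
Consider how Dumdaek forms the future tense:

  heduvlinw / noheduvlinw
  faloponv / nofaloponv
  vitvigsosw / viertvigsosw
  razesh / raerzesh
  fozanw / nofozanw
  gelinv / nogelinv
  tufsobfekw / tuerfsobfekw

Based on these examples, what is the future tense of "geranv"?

nogeranv

"geranv" has second-to-last letter 'n'. The stems whose second-to-last letter is 'n' (faloponv → nofaloponv, heduvlinw → noheduvlinw, gelinv → nogelinv) add the prefix no-.
The other pattern: stems whose second-to-last letter is 'k' or 's' insert -er- after the first vowel.
So geranv → nogeranv.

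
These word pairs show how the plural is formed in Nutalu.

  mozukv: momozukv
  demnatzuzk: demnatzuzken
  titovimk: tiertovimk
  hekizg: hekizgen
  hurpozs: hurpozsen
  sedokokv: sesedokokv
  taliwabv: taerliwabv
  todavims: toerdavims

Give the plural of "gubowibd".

hurpozs and todavims both end in -s yet inflect differently (hurpozsen, toerdavims), so the final letter is not what conditions the rule; the second-to-last letter is.
"gubowibd" has second-to-last letter 'b'. The one such stem in the data (taliwabv → taerliwabv) inserts -er- after the first vowel (as do todavims, titovimk), so the same rule applies.
The other patterns: stems whose second-to-last letter is 'z' add -en; stems whose second-to-last letter is 'k' repeat the first consonant+vowel as a prefix.
So gubowibd → guerbowibd.

guerbowibd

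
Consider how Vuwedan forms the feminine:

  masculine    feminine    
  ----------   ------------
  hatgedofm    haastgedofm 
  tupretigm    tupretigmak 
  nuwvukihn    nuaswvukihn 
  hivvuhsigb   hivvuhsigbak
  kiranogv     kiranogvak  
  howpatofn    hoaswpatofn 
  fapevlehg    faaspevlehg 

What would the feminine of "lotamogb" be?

tupretigm and hatgedofm both end in -m yet inflect differently (tupretigmak, haastgedofm), so the final letter is not what conditions the rule; the second-to-last letter is.
"lotamogb" has second-to-last letter 'g'. The stems whose second-to-last letter is 'g' (hivvuhsigb → hivvuhsigbak, kiranogv → kiranogvak, tupretigm → tupretigmak) add -ak.
So lotamogb → lotamogbak.

lotamogbak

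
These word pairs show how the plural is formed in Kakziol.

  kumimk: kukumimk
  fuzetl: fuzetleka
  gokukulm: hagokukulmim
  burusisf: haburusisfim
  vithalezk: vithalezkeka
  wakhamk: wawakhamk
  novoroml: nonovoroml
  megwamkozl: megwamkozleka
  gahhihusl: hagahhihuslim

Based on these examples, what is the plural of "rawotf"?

novoroml and gahhihusl both end in -l yet inflect differently (nonovoroml, hagahhihuslim), so the final letter is not what conditions the rule; the second-to-last letter is.
"rawotf" has second-to-last letter 't'. The one such stem in the data (fuzetl → fuzetleka) adds -eka, so the same rule applies.
The other patterns: stems whose second-to-last letter is 'm' repeat the first consonant+vowel as a prefix; stems whose second-to-last letter is 'l' or 's' add ha- … -im around the stem.
So rawotf → rawotfeka.

rawotfeka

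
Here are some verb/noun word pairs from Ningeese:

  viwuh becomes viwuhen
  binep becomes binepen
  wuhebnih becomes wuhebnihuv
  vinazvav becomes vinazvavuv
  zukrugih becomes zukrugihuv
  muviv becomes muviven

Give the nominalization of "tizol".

wuhebnih and viwuh both end in -h yet inflect differently (wuhebnihuv, viwuhen), so the final letter is not what conditions the rule; the number of vowels is.
"tizol" has 2 vowels. The stems with 2 vowels (viwuh → viwuhen, muviv → muviven, binep → binepen) add -en.
The other pattern: stems with 3 vowels add -uv.
So tizol → tizolen.

tizolen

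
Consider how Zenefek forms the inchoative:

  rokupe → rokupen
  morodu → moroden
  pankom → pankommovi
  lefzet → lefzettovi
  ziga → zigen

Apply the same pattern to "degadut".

"degadut" ends in a consonant. The stems ending in a consonant (lefzet → lefzettovi, pankom → pankommovi) double the final consonant and add -ovi.
The other pattern: stems ending in a vowel drop the final letter and add -en.
So degadut → degaduttovi.

degaduttovi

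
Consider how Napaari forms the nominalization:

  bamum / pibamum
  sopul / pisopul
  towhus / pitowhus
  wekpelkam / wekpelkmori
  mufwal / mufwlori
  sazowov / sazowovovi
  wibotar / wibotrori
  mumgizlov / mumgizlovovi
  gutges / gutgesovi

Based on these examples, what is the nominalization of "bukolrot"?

bukolrotovi

"bukolrot" has last vowel 'o'. The stems whose last vowel is 'o' (sazowov → sazowovovi, mumgizlov → mumgizlovovi) add -ovi.
The other patterns: stems whose last vowel is 'a' delete the last vowel and add -ori; stems whose last vowel is 'u' add the prefix pi-.
So bukolrot → bukolrotovi.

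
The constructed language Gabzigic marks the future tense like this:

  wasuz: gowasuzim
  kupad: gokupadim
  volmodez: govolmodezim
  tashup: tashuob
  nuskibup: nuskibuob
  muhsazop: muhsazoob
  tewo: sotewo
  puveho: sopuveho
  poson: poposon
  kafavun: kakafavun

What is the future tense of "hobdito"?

sohobdito

wasuz and tashup both have last vowel 'u' yet inflect differently (gowasuzim, tashuob), so the last vowel is not what conditions the rule; the final letter is.
"hobdito" ends in -o. The stems ending in -o (tewo → sotewo, puveho → sopuveho) add the prefix so-.
So hobdito → sohobdito.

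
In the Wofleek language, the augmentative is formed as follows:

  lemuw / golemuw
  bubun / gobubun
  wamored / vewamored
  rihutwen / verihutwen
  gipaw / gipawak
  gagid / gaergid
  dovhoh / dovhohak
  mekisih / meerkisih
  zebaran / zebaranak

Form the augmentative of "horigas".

horigasak

bubun and rihutwen both end in -n yet inflect differently (gobubun, verihutwen), so the final letter is not what conditions the rule; the last vowel is.
"horigas" has last vowel 'a'. The stems whose last vowel is 'a' (zebaran → zebaranak, gipaw → gipawak) add -ak.
The other patterns: stems whose last vowel is 'u' add the prefix go-; stems whose last vowel is 'e' add the prefix ve-; stems whose last vowel is 'i' insert -er- after the first vowel.
So horigas → horigasak.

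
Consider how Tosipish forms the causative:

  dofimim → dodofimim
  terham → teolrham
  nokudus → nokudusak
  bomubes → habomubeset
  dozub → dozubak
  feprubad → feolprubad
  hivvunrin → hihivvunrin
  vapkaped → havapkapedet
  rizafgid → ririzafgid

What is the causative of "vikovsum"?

vapkaped and feprubad both end in -d yet inflect differently (havapkapedet, feolprubad), so the final letter is not what conditions the rule; the last vowel is.
"vikovsum" has last vowel 'u'. The stems whose last vowel is 'u' (dozub → dozubak, nokudus → nokudusak) add -ak.
The other patterns: stems whose last vowel is 'e' add ha- … -et around the stem; stems whose last vowel is 'a' insert -ol- after the first vowel; stems whose last vowel is 'i' repeat the first consonant+vowel as a prefix.
So vikovsum → vikovsumak.

vikovsumak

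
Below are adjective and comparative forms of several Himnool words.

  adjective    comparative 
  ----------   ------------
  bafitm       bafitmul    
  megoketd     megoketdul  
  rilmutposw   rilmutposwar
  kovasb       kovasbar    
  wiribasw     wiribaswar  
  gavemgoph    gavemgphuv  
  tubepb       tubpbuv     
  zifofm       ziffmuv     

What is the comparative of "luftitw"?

kovasb and tubepb both end in -b yet inflect differently (kovasbar, tubpbuv), so the final letter is not what conditions the rule; the second-to-last letter is.
"luftitw" has second-to-last letter 't'. The stems whose second-to-last letter is 't' (bafitm → bafitmul, megoketd → megoketdul) add -ul.
The other patterns: stems whose second-to-last letter is 's' add -ar; stems whose second-to-last letter is 'f' or 'p' delete the last vowel and add -uv.
So luftitw → luftitwul.

luftitwul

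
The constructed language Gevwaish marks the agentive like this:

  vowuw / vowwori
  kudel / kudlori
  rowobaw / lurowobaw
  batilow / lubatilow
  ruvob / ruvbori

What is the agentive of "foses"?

"foses" has 2 vowels. The stems with 2 vowels (ruvob → ruvbori, vowuw → vowwori, kudel → kudlori) delete the last vowel and add -ori.
The other pattern: stems with 3 vowels add the prefix lu-.
So foses → fossori.

fossori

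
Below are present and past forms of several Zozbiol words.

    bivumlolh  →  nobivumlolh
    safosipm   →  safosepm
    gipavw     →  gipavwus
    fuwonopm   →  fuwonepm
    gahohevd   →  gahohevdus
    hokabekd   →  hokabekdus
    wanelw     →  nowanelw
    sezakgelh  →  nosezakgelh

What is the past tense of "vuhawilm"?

novuhawilm

wanelw and gipavw both end in -w yet inflect differently (nowanelw, gipavwus), so the final letter is not what conditions the rule; the second-to-last letter is.
"vuhawilm" has second-to-last letter 'l'. The stems whose second-to-last letter is 'l' (wanelw → nowanelw, sezakgelh → nosezakgelh, bivumlolh → nobivumlolh) add the prefix no-.
The other patterns: stems whose second-to-last letter is 'p' change the last vowel to 'e'; stems whose second-to-last letter is 'k' or 'v' add -us.
So vuhawilm → novuhawilm.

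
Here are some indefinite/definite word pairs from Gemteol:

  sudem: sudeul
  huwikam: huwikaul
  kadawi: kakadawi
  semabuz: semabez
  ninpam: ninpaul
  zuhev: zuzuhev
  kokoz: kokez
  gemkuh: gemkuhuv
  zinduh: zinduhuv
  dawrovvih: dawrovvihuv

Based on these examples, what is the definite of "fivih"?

zinduh and semabuz both have last vowel 'u' yet inflect differently (zinduhuv, semabez), so the last vowel is not what conditions the rule; the final letter is.
"fivih" ends in -h. The stems ending in -h (zinduh → zinduhuv, gemkuh → gemkuhuv, dawrovvih → dawrovvihuv) add -uv.
The other patterns: stems ending in -m drop the final letter and add -ul; stems ending in -z change the last vowel to 'e'; stems ending in -i or -v repeat the first consonant+vowel as a prefix.
So fivih → fivihuv.

fivihuv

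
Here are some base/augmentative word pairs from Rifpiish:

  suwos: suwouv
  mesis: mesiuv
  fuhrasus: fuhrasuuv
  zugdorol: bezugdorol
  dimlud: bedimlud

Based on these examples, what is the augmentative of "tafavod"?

suwos and zugdorol both have last vowel 'o' yet inflect differently (suwouv, bezugdorol), so the last vowel is not what conditions the rule; the final letter is.
"tafavod" ends in -d. The one such stem in the data (dimlud → bedimlud) adds the prefix be-, so the same rule applies.
So tafavod → betafavod.

betafavod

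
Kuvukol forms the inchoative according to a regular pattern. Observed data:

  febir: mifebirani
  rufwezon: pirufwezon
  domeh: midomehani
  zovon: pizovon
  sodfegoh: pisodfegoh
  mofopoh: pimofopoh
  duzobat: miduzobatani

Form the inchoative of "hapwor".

mofopoh and domeh both end in -h yet inflect differently (pimofopoh, midomehani), so the final letter is not what conditions the rule; the last vowel is.
"hapwor" has last vowel 'o'. The stems whose last vowel is 'o' (zovon → pizovon, mofopoh → pimofopoh, sodfegoh → pisodfegoh) add the prefix pi-.
The other pattern: stems whose last vowel is 'a', 'e' or 'i' add mi- … -ani around the stem.
So hapwor → pihapwor.

pihapwor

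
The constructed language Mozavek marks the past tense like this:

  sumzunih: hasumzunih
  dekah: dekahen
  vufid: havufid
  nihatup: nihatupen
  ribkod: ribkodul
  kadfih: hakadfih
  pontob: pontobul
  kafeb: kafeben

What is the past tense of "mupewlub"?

mupewluben

"mupewlub" has last vowel 'u'. The one such stem in the data (nihatup → nihatupen) adds -en, so the same rule applies.
The other patterns: stems whose last vowel is 'o' add -ul; stems whose last vowel is 'i' add the prefix ha-.
So mupewlub → mupewluben.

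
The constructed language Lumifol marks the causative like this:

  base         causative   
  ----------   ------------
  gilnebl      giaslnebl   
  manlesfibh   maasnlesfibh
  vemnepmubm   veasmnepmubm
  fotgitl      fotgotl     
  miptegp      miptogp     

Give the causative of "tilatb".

gilnebl and fotgitl both end in -l yet inflect differently (giaslnebl, fotgotl), so the final letter is not what conditions the rule; the second-to-last letter is.
"tilatb" has second-to-last letter 't'. The one such stem in the data (fotgitl → fotgotl) changes the last vowel to 'o' (as does miptegp), so the same rule applies.
The other pattern: stems whose second-to-last letter is 'b' insert -as- after the first vowel.
So tilatb → tilotb.

tilotb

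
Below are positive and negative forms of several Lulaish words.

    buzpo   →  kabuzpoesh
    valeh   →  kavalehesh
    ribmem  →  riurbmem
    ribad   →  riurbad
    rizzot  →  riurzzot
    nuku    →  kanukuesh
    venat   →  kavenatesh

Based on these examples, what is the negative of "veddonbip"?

"veddonbip" begins with v-. The stems beginning with v- (venat → kavenatesh, valeh → kavalehesh) add ka- … -esh around the stem.
The other pattern: stems beginning with r- insert -ur- after the first vowel.
So veddonbip → kaveddonbipesh.

kaveddonbipesh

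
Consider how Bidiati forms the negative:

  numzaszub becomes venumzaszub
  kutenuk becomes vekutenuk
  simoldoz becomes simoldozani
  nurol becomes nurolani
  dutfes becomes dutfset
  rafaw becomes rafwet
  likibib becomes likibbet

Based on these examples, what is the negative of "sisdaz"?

sisdzet

"sisdaz" has last vowel 'a'. The one such stem in the data (rafaw → rafwet) deletes the last vowel and adds -et (as do dutfes, likibib), so the same rule applies.
The other patterns: stems whose last vowel is 'u' add the prefix ve-; stems whose last vowel is 'o' add -ani.
So sisdaz → sisdzet.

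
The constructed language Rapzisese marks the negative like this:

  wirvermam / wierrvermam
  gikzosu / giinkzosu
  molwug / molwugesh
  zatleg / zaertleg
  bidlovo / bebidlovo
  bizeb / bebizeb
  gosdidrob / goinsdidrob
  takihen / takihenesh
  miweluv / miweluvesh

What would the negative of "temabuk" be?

zatleg and molwug both end in -g yet inflect differently (zaertleg, molwugesh), so the final letter is not what conditions the rule; the first letter is.
"temabuk" begins with t-. The one such stem in the data (takihen → takihenesh) adds -esh, so the same rule applies.
So temabuk → temabukesh.

temabukesh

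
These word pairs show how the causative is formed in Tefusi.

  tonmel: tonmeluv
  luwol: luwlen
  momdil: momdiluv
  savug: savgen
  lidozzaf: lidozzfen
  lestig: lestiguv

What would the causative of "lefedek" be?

lefedekuv

lestig and savug both end in -g yet inflect differently (lestiguv, savgen), so the final letter is not what conditions the rule; the last vowel is.
"lefedek" has last vowel 'e'. The one such stem in the data (tonmel → tonmeluv) adds -uv, so the same rule applies.
So lefedek → lefedekuv.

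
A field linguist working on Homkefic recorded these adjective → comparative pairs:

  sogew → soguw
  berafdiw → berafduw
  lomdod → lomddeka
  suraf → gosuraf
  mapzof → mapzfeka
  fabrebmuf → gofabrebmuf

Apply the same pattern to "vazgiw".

vazguw

mapzof and fabrebmuf both end in -f yet inflect differently (mapzfeka, gofabrebmuf), so the final letter is not what conditions the rule; the last vowel is.
"vazgiw" has last vowel 'i'. The one such stem in the data (berafdiw → berafduw) changes the last vowel to 'u' (as does sogew), so the same rule applies.
The other patterns: stems whose last vowel is 'o' delete the last vowel and add -eka; stems whose last vowel is 'a' or 'u' add the prefix go-.
So vazgiw → vazguw.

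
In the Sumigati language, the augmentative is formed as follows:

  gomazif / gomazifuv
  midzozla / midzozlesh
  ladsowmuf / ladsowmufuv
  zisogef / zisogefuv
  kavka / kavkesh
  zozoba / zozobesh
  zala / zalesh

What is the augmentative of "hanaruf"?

"hanaruf" ends in -f. The stems ending in -f (gomazif → gomazifuv, ladsowmuf → ladsowmufuv, zisogef → zisogefuv) add -uv.
The other pattern: stems ending in -a drop the final letter and add -esh.
So hanaruf → hanarufuv.

hanarufuv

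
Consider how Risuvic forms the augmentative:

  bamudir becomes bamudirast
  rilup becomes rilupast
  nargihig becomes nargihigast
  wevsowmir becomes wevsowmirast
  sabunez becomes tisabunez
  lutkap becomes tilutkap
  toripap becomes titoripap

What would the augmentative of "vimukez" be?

"vimukez" has last vowel 'e'. The one such stem in the data (sabunez → tisabunez) adds the prefix ti-, so the same rule applies.
The other pattern: stems whose last vowel is 'i' or 'u' add -ast.
So vimukez → tivimukez.

tivimukez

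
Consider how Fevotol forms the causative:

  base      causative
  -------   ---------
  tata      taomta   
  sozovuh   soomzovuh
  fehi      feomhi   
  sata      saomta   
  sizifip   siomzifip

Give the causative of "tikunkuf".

tiomkunkuf

Every pair shown (tata → taomta, sozovuh → soomzovuh, fehi → feomhi, …) follows the same rule: insert -om- after the first vowel.
So tikunkuf → tiomkunkuf.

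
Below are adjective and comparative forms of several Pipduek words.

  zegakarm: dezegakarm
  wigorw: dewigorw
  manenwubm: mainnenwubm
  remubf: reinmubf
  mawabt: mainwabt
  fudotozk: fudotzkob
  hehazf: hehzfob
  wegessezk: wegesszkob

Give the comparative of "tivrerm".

detivrerm

zegakarm and manenwubm both end in -m yet inflect differently (dezegakarm, mainnenwubm), so the final letter is not what conditions the rule; the second-to-last letter is.
"tivrerm" has second-to-last letter 'r'. The stems whose second-to-last letter is 'r' (zegakarm → dezegakarm, wigorw → dewigorw) add the prefix de-.
The other patterns: stems whose second-to-last letter is 'b' insert -in- after the first vowel; stems whose second-to-last letter is 'z' delete the last vowel and add -ob.
So tivrerm → detivrerm.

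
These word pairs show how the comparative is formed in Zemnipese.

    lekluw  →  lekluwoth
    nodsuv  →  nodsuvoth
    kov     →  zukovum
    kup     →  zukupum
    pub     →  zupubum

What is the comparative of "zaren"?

zarenoth

"zaren" has 2 vowels. The stems with 2 vowels (lekluw → lekluwoth, nodsuv → nodsuvoth) add -oth.
The other pattern: stems with 1 vowel add zu- … -um around the stem.
So zaren → zarenoth.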